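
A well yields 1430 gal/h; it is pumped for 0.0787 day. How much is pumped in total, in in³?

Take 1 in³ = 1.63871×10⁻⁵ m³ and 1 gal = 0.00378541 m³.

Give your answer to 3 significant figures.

6.24×10⁵ in³

1430 gal/h → 0.00150365 m³/s
0.0787 day → 6799.68 s
V = Q × t = 0.00150365 × 6799.68 = 10.2243 m³
In in³: 10.2243 / 1.63871×10⁻⁵ = 623924 in³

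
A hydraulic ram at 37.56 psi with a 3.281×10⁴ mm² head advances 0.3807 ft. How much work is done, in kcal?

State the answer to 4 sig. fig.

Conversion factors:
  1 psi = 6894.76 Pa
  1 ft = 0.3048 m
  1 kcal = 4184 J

0.2356 kcal

37.56 psi → 258967 Pa
3.281×10⁴ mm² → 0.03281 m²
F = P × A = 258967 × 0.03281 = 8496.71 N
0.3807 ft → 0.116037 m
W = F × d = 8496.71 × 0.116037 = 985.933 J
In kcal: 985.933 / 4184 = 0.235644 kcal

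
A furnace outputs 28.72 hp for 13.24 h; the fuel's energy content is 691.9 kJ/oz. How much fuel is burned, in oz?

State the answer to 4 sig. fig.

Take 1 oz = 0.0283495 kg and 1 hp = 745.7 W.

1475 oz

28.72 hp → 21416.5 W
13.24 h → 47664 s
E = P × t = 21416.5 × 47664 = 1.0208×10⁹ J
691.9 kJ/oz → 2.44061×10⁷ J/kg
m = E / e_s = 1.0208×10⁹ / 2.44061×10⁷ = 41.8256 kg
In oz: 41.8256 / 0.0283495 = 1475.36 oz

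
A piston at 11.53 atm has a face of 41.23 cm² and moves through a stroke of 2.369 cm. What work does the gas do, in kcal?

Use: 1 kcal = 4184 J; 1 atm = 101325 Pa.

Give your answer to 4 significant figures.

11.53 atm → 1.16828×10⁶ Pa
41.23 cm² → 0.004123 m²
F = P × A = 1.16828×10⁶ × 0.004123 = 4816.82 N
2.369 cm → 0.02369 m
W = F × d = 4816.82 × 0.02369 = 114.11 J
In kcal: 114.11 / 4184 = 0.0272729 kcal

0.02727 kcal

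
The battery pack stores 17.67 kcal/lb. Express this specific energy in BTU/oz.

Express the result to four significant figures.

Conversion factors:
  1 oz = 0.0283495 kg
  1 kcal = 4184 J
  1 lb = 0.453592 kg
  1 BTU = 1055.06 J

4.380 BTU/oz

17.67 kcal/lb × 4184 J/kcal ÷ 0.453592 kg/lb = 162991 J/kg
162991 J/kg ÷ 1055.06 J/BTU × 0.0283495 kg/oz = 4.37957 BTU/oz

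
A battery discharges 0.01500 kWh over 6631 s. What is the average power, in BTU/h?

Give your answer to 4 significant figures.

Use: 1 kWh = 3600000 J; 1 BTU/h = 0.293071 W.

0.01500 kWh × 3600000 = 54000 J
P = E / t = 54000 J / 6631 s = 8.14357 W
8.14357 W ÷ (0.293071 W/BTU/h) = 27.787 BTU/h

27.79 BTU/h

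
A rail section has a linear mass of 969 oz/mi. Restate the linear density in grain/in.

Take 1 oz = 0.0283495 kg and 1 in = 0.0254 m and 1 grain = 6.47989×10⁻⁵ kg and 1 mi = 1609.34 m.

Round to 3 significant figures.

6.69 grain/in

969 oz/mi × 0.0283495 kg/oz ÷ 1609.34 m/mi = 0.0170695 kg/m
0.0170695 kg/m ÷ 6.47989×10⁻⁵ kg/grain × 0.0254 m/in = 6.69094 grain/in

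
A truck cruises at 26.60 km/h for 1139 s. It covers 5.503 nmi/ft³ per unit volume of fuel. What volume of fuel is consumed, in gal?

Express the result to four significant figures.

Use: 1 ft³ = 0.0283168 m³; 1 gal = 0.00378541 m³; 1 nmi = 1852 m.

6.177 gal

26.60 km/h → 7.38889 m/s
d = v × t = 7.38889 × 1139 = 8415.95 m
5.503 nmi/ft³ → 359912 m/m³
V = d / (distance per unit fuel) = 8415.95 / 359912 = 0.0233834 m³
In gal: 0.0233834 / 0.00378541 = 6.17724 gal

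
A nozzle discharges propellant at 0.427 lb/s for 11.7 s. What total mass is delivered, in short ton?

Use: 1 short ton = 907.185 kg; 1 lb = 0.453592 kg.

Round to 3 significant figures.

0.00250 short ton

0.427 lb/s → 0.193684 kg/s
m = ṁ × t = 0.193684 × 11.7 = 2.2661 kg
In short ton: 2.2661 / 907.185 = 0.00249795 short ton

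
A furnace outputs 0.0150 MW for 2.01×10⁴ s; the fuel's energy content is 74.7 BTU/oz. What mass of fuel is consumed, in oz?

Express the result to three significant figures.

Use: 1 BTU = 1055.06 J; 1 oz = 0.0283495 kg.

0.0150 MW → 15000 W
E = P × t = 15000 × 20100 = 3.015×10⁸ J
74.7 BTU/oz → 2.78005×10⁶ J/kg
m = E / e_s = 3.015×10⁸ / 2.78005×10⁶ = 108.451 kg
In oz: 108.451 / 0.0283495 = 3825.5 oz

3830 oz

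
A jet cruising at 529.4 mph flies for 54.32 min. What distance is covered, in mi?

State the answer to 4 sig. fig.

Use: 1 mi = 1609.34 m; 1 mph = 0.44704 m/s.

479.3 mi

529.4 mph × 0.44704 = 236.663 m/s
54.32 min × 60 = 3259.2 s
d = v × t = 236.663 m/s × 3259.2 s = 771332 m
771332 m ÷ (1609.34 m/mi) = 479.285 mi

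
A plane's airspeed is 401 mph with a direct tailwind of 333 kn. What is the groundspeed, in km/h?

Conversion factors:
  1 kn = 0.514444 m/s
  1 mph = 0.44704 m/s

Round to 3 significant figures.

1260 km/h

401 mph × 0.44704 = 179.263 m/s
333 kn × 0.514444 = 171.31 m/s
Sum: 179.263 + 171.31 = 350.573 m/s
In km/h: 350.573 / (1/3.6) = 1262.06 km/h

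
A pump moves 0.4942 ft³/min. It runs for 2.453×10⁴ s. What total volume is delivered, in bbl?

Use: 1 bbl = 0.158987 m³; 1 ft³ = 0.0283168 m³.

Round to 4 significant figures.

0.4942 ft³/min → 2.33236×10⁻⁴ m³/s
V = Q × t = 2.33236×10⁻⁴ × 24530 = 5.72128 m³
In bbl: 5.72128 / 0.158987 = 35.9858 bbl

35.99 bbl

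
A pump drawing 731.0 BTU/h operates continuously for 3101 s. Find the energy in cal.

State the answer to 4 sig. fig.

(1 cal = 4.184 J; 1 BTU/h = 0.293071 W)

1.588×10⁵ cal

731.0 BTU/h × 0.293071 → 214.235 W
E = P × t = 214.235 W × 3101 s = 664343 J
664343 J ÷ (4.184 J/cal) = 158782 cal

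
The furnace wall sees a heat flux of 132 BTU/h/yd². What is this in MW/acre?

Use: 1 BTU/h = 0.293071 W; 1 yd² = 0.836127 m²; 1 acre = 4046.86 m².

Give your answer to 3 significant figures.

0.187 MW/acre

132 BTU/h/yd² × 0.293071 W/BTU/h ÷ 0.836127 m²/yd² = 46.2673 W/m²
46.2673 W/m² ÷ 1000000 W/MW × 4046.86 m²/acre = 0.187237 MW/acre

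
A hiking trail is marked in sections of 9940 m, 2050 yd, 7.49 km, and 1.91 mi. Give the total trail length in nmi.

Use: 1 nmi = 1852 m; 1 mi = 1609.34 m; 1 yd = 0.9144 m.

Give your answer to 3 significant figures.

9940 m (already m)
2050 yd × 0.9144 = 1874.52 m
7.49 km × 1000 = 7490 m
1.91 mi × 1609.34 = 3073.84 m
Combined: 9940 + 1874.52 + 7490 + 3073.84 = 22378.4 m
In nmi: 22378.4 / 1852 = 12.0834 nmi

12.1 nmi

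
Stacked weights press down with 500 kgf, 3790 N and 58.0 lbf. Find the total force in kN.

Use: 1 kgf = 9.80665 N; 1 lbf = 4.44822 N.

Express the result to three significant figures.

500 kgf × 9.80665 = 4903.32 N
3790 N (already N)
58.0 lbf × 4.44822 = 257.997 N
Sum: 4903.32 + 3790 + 257.997 = 8951.32 N
In kN: 8951.32 / 1000 = 8.95132 kN

8.95 kN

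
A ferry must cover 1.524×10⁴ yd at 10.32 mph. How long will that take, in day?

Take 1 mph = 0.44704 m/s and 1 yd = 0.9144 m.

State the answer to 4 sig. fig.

1.524×10⁴ yd × 0.9144 = 13935.5 m
10.32 mph × 0.44704 = 4.61345 m/s
t = d / v = 13935.5 m / 4.61345 m/s = 3020.62 s
3020.62 s ÷ (86400 s/day) = 0.0349609 day

0.03496 day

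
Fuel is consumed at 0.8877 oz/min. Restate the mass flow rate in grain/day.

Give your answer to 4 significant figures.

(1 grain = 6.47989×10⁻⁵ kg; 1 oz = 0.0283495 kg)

5.593×10⁵ grain/day

0.8877 oz/min × 0.0283495 kg/oz ÷ 60 s/min = 4.19431×10⁻⁴ kg/s
4.19431×10⁻⁴ kg/s ÷ 6.47989×10⁻⁵ kg/grain × 86400 s/day = 559251 grain/day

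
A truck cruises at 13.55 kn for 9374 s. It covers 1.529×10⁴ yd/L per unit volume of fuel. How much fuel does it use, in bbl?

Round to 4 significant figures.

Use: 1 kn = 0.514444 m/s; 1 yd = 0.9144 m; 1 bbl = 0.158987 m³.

0.02940 bbl

13.55 kn → 6.97072 m/s
d = v × t = 6.97072 × 9374 = 65343.5 m
1.529×10⁴ yd/L → 1.39812×10⁷ m/m³
V = d / (distance per unit fuel) = 65343.5 / 1.39812×10⁷ = 0.00467367 m³
In bbl: 0.00467367 / 0.158987 = 0.0293966 bbl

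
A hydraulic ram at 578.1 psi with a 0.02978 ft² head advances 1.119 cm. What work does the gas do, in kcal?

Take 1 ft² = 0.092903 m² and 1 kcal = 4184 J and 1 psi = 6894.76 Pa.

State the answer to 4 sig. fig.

578.1 psi → 3.98586×10⁶ Pa
0.02978 ft² → 0.00276665 m²
F = P × A = 3.98586×10⁶ × 0.00276665 = 11027.5 N
1.119 cm → 0.01119 m
W = F × d = 11027.5 × 0.01119 = 123.398 J
In kcal: 123.398 / 4184 = 0.0294928 kcal

0.02949 kcal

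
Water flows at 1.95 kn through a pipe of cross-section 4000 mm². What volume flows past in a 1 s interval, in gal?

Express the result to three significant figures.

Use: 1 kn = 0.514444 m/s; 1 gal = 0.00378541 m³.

1.95 kn × 0.514444 → 1.00317 m/s
4000 mm² × 10⁻⁶ → 0.004 m²
V = v × A × t = 1.00317 m/s × 0.004 m² × 1 s = 0.00401268 m³
0.00401268 m³ ÷ (0.00378541 m³/gal) = 1.06004 gal

1.06 gal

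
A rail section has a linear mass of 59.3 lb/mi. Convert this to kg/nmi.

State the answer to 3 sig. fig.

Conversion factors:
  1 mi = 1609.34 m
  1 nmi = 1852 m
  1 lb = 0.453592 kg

59.3 lb/mi × 0.453592 kg/lb ÷ 1609.34 m/mi = 0.0167137 kg/m
0.0167137 kg/m × 1852 m/nmi = 30.9538 kg/nmi

31.0 kg/nmi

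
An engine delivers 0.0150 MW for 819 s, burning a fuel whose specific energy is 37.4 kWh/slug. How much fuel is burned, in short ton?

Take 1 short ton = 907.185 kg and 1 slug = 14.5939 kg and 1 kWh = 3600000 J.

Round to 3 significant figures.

0.0150 MW → 15000 W
E = P × t = 15000 × 819 = 1.2285×10⁷ J
37.4 kWh/slug → 9.22577×10⁶ J/kg
m = E / e_s = 1.2285×10⁷ / 9.22577×10⁶ = 1.3316 kg
In short ton: 1.3316 / 907.185 = 0.00146784 short ton

0.00147 short ton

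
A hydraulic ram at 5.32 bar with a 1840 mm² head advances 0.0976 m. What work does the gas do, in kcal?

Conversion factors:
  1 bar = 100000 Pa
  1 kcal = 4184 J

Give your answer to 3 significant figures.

5.32 bar → 532000 Pa
1840 mm² → 0.00184 m²
F = P × A = 532000 × 0.00184 = 978.88 N
W = F × d = 978.88 × 0.0976 = 95.5387 J
In kcal: 95.5387 / 4184 = 0.0228343 kcal

0.0228 kcal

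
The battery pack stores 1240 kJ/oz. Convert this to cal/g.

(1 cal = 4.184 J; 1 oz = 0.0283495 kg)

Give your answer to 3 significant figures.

1240 kJ/oz × 1000 J/kJ ÷ 0.0283495 kg/oz = 4.37397×10⁷ J/kg
4.37397×10⁷ J/kg ÷ 4.184 J/cal × 0.001 kg/g = 10454 cal/g

1.05×10⁴ cal/g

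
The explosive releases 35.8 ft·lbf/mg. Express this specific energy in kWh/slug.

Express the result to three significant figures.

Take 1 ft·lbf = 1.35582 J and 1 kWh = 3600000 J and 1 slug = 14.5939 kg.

197 kWh/slug

35.8 ft·lbf/mg × 1.35582 J/ft·lbf ÷ 10⁻⁶ kg/mg = 4.85384×10⁷ J/kg
4.85384×10⁷ J/kg ÷ 3600000 J/kWh × 14.5939 kg/slug = 196.768 kWh/slug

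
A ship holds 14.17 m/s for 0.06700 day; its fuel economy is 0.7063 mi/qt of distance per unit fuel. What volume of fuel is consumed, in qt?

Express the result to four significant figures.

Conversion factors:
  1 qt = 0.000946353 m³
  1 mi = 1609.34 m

72.16 qt

0.06700 day → 5788.8 s
d = v × t = 14.17 × 5788.8 = 82027.3 m
0.7063 mi/qt → 1.20111×10⁶ m/m³
V = d / (distance per unit fuel) = 82027.3 / 1.20111×10⁶ = 0.0682929 m³
In qt: 0.0682929 / 0.000946353 = 72.1643 qt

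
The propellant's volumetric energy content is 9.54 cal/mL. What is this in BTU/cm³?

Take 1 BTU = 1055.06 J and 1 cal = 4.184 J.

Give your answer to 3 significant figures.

9.54 cal/mL × 4.184 J/cal ÷ 10⁻⁶ m³/mL = 3.99154×10⁷ J/m³
3.99154×10⁷ J/m³ ÷ 1055.06 J/BTU × 10⁻⁶ m³/cm³ = 0.0378324 BTU/cm³

0.0378 BTU/cm³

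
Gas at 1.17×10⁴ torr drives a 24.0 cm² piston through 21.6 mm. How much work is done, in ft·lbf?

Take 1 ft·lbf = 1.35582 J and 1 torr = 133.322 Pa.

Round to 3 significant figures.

1.17×10⁴ torr → 1.55987×10⁶ Pa
24.0 cm² → 0.0024 m²
F = P × A = 1.55987×10⁶ × 0.0024 = 3743.69 N
21.6 mm → 0.0216 m
W = F × d = 3743.69 × 0.0216 = 80.8637 J
In ft·lbf: 80.8637 / 1.35582 = 59.6419 ft·lbf

59.6 ft·lbf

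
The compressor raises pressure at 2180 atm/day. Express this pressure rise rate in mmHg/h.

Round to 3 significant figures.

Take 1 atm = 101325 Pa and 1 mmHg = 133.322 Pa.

2180 atm/day × 101325 Pa/atm ÷ 86400 s/day = 2556.58 Pa/s
2556.58 Pa/s ÷ 133.322 Pa/mmHg × 3600 s/h = 69033.5 mmHg/h

6.90×10⁴ mmHg/h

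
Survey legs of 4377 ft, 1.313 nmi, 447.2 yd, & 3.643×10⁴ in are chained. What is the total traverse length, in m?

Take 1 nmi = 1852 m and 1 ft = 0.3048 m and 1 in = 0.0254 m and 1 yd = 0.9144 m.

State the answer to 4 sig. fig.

5100 m

4377 ft × 0.3048 = 1334.11 m
1.313 nmi × 1852 = 2431.68 m
447.2 yd × 0.9144 = 408.92 m
3.643×10⁴ in × 0.0254 = 925.322 m
Total: 1334.11 + 2431.68 + 408.92 + 925.322 = 5100.03 m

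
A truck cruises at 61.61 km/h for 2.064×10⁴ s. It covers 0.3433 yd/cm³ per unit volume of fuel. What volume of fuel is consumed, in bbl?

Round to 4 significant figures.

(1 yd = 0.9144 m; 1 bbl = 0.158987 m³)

7.078 bbl

61.61 km/h → 17.1139 m/s
d = v × t = 17.1139 × 20640 = 353231 m
0.3433 yd/cm³ → 313914 m/m³
V = d / (distance per unit fuel) = 353231 / 313914 = 1.12525 m³
In bbl: 1.12525 / 0.158987 = 7.07762 bbl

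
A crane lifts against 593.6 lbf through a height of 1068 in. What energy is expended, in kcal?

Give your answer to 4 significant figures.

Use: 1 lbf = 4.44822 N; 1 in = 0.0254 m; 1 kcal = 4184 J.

17.12 kcal

593.6 lbf × 4.44822 → 2640.46 N
1068 in × 0.0254 → 27.1272 m
W = F × d = 2640.46 N × 27.1272 m = 71628.3 J
71628.3 J ÷ (4184 J/kcal) = 17.1196 kcal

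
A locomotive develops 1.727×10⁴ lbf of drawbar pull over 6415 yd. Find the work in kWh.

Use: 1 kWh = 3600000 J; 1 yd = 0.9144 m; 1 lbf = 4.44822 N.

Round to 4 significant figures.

1.727×10⁴ lbf × 4.44822 → 76820.8 N
6415 yd × 0.9144 → 5865.88 m
W = F × d = 76820.8 N × 5865.88 m = 4.50622×10⁸ J
4.50622×10⁸ J ÷ (3600000 J/kWh) = 125.173 kWh

125.2 kWh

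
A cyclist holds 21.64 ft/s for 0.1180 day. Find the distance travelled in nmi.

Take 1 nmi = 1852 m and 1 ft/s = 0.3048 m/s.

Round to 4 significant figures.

21.64 ft/s × 0.3048 = 6.59587 m/s
0.1180 day × 86400 = 10195.2 s
d = v × t = 6.59587 m/s × 10195.2 s = 67246.2 m
67246.2 m ÷ (1852 m/nmi) = 36.31 nmi

36.31 nmi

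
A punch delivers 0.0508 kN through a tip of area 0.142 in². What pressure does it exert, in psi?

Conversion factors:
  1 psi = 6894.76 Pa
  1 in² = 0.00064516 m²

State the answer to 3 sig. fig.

0.0508 kN × 1000 → 50.8 N
0.142 in² × 0.00064516 → 9.16127×10⁻⁵ m²
P = F / A = 50.8 N / 9.16127×10⁻⁵ m² = 554508 Pa
554508 Pa ÷ (6894.76 Pa/psi) = 80.4246 psi

80.4 psi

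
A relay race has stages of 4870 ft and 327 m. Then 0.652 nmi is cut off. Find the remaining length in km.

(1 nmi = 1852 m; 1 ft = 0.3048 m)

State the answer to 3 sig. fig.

0.604 km

4870 ft × 0.3048 = 1484.38 m
327 m (already m)
0.652 nmi × 1852 = 1207.5 m
Sum: 1484.38 + 327 − 1207.5 = 603.88 m
In km: 603.88 / 1000 = 0.60388 km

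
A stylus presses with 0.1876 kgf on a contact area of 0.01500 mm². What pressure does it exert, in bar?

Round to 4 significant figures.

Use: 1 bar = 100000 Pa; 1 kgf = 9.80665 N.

1226 bar

0.1876 kgf × 9.80665 → 1.83973 N
0.01500 mm² × 10⁻⁶ → 1.5×10⁻⁸ m²
P = F / A = 1.83973 N / 1.5×10⁻⁸ m² = 1.22649×10⁸ Pa
1.22649×10⁸ Pa ÷ (100000 Pa/bar) = 1226.49 bar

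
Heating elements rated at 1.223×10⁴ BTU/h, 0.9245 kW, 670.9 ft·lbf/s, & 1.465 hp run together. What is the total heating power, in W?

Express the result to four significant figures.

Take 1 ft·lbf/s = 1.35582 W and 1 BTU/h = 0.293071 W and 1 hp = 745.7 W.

6511 W

1.223×10⁴ BTU/h × 0.293071 = 3584.26 W
0.9245 kW × 1000 = 924.5 W
670.9 ft·lbf/s × 1.35582 = 909.62 W
1.465 hp × 745.7 = 1092.45 W
Total: 3584.26 + 924.5 + 909.62 + 1092.45 = 6510.83 W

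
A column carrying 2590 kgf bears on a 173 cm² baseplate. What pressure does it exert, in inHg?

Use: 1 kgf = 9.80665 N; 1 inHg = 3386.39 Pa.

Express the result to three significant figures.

434 inHg

2590 kgf × 9.80665 = 25399.2 N
173 cm² × 0.0001 = 0.0173 m²
P = F / A = 25399.2 N / 0.0173 m² = 1.46816×10⁶ Pa
1.46816×10⁶ Pa ÷ (3386.39 Pa/inHg) = 433.547 inHg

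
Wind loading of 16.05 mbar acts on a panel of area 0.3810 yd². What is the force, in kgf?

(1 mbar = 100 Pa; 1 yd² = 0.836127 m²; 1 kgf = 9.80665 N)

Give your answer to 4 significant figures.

16.05 mbar × 100 = 1605 Pa
0.3810 yd² × 0.836127 = 0.318564 m²
F = P × A = 1605 Pa × 0.318564 m² = 511.295 N
511.295 N ÷ (9.80665 N/kgf) = 52.1376 kgf

52.14 kgf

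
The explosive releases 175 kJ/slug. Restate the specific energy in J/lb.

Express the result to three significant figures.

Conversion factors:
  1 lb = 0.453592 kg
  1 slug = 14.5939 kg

5440 J/lb

175 kJ/slug × 1000 J/kJ ÷ 14.5939 kg/slug = 11991.3 J/kg
11991.3 J/kg × 0.453592 kg/lb = 5439.16 J/lb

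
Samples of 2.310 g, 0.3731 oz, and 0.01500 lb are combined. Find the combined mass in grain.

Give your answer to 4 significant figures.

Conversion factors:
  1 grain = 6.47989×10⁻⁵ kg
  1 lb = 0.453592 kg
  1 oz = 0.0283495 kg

303.9 grain

2.310 g × 0.001 = 0.00231 kg
0.3731 oz × 0.0283495 = 0.0105772 kg
0.01500 lb × 0.453592 = 0.00680388 kg
Total: 0.00231 + 0.0105772 + 0.00680388 = 0.0196911 kg
In grain: 0.0196911 / 6.47989×10⁻⁵ = 303.88 grain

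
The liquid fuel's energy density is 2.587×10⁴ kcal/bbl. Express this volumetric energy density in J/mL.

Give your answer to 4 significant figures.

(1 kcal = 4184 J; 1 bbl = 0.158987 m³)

2.587×10⁴ kcal/bbl × 4184 J/kcal ÷ 0.158987 m³/bbl = 6.80811×10⁸ J/m³
6.80811×10⁸ J/m³ × 10⁻⁶ m³/mL = 680.811 J/mL

680.8 J/mL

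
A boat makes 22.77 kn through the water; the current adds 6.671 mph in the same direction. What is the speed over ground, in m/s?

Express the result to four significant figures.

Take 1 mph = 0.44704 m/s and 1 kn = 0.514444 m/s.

14.70 m/s

22.77 kn × 0.514444 = 11.7139 m/s
6.671 mph × 0.44704 = 2.9822 m/s
Total: 11.7139 + 2.9822 = 14.6961 m/s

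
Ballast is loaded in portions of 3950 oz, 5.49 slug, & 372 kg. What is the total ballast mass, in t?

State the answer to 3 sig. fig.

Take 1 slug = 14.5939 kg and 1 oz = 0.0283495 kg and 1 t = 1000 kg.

0.564 t

3950 oz × 0.0283495 = 111.981 kg
5.49 slug × 14.5939 = 80.1205 kg
372 kg (already kg)
Total: 111.981 + 80.1205 + 372 = 564.102 kg
In t: 564.102 / 1000 = 0.564102 t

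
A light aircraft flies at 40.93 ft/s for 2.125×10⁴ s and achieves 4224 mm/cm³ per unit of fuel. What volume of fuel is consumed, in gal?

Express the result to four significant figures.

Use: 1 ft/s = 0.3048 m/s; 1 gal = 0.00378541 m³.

16.58 gal

40.93 ft/s → 12.4755 m/s
d = v × t = 12.4755 × 21250 = 265104 m
4224 mm/cm³ → 4.224×10⁶ m/m³
V = d / (distance per unit fuel) = 265104 / 4.224×10⁶ = 0.0627614 m³
In gal: 0.0627614 / 0.00378541 = 16.5798 gal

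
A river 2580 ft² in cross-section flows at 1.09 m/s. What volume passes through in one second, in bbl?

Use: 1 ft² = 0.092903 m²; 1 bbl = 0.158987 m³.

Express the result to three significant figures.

1640 bbl

2580 ft² × 0.092903 → 239.69 m²
V = v × A × t = 1.09 m/s × 239.69 m² × 1 s = 261.262 m³
261.262 m³ ÷ (0.158987 m³/bbl) = 1643.29 bbl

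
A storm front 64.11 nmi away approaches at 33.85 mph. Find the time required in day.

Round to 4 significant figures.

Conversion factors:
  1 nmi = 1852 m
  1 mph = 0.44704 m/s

64.11 nmi × 1852 = 118732 m
33.85 mph × 0.44704 = 15.1323 m/s
t = d / v = 118732 m / 15.1323 m/s = 7846.26 s
7846.26 s ÷ (86400 s/day) = 0.0908132 day

0.09081 day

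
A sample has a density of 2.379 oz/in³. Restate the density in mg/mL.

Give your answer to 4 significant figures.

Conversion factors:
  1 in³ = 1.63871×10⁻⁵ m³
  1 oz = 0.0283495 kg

2.379 oz/in³ × 0.0283495 kg/oz ÷ 1.63871×10⁻⁵ m³/in³ = 4115.64 kg/m³
4115.64 kg/m³ ÷ 10⁻⁶ kg/mg × 10⁻⁶ m³/mL = 4115.64 mg/mL

4116 mg/mL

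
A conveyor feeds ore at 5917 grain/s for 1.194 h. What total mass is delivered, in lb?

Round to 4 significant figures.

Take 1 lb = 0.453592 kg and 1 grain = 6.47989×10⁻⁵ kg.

5917 grain/s → 0.383415 kg/s
1.194 h → 4298.4 s
m = ṁ × t = 0.383415 × 4298.4 = 1648.07 kg
In lb: 1648.07 / 0.453592 = 3633.38 lb

3633 lb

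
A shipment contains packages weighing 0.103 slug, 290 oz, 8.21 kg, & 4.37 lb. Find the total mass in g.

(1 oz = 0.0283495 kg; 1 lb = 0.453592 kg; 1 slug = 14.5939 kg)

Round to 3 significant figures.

1.99×10⁴ g

0.103 slug × 14.5939 = 1.50317 kg
290 oz × 0.0283495 = 8.22135 kg
8.21 kg (already kg)
4.37 lb × 0.453592 = 1.9822 kg
Total: 1.50317 + 8.22135 + 8.21 + 1.9822 = 19.9167 kg
In g: 19.9167 / 0.001 = 19916.7 g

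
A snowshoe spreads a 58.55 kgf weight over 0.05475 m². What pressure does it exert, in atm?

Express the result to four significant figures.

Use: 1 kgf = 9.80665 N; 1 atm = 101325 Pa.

0.1035 atm

58.55 kgf × 9.80665 = 574.179 N
P = F / A = 574.179 N / 0.05475 m² = 10487.3 Pa
10487.3 Pa ÷ (101325 Pa/atm) = 0.103502 atm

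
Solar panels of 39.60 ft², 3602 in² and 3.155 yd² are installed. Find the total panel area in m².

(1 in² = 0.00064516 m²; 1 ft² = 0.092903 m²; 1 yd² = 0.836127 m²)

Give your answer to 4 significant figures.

8.641 m²

39.60 ft² × 0.092903 → 3.67896 m²
3602 in² × 0.00064516 → 2.32387 m²
3.155 yd² × 0.836127 → 2.63798 m²
Sum: 3.67896 + 2.32387 + 2.63798 = 8.64081 m²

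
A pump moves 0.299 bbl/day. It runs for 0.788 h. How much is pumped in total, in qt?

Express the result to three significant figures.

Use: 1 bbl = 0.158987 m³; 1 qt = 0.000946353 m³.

1.65 qt

0.299 bbl/day → 5.50198×10⁻⁷ m³/s
0.788 h → 2836.8 s
V = Q × t = 5.50198×10⁻⁷ × 2836.8 = 0.0015608 m³
In qt: 0.0015608 / 0.000946353 = 1.64928 qt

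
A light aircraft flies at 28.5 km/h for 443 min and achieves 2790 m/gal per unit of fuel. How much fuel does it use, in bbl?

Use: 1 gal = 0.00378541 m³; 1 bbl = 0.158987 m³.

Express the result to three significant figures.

28.5 km/h → 7.91667 m/s
443 min → 26580 s
d = v × t = 7.91667 × 26580 = 210425 m
2790 m/gal → 737040 m/m³
V = d / (distance per unit fuel) = 210425 / 737040 = 0.2855 m³
In bbl: 0.2855 / 0.158987 = 1.79574 bbl

1.80 bbl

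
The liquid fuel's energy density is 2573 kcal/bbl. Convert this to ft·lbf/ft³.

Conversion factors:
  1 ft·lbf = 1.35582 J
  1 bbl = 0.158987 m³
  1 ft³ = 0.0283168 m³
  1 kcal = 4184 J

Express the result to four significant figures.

1.414×10⁶ ft·lbf/ft³

2573 kcal/bbl × 4184 J/kcal ÷ 0.158987 m³/bbl = 6.77127×10⁷ J/m³
6.77127×10⁷ J/m³ ÷ 1.35582 J/ft·lbf × 0.0283168 m³/ft³ = 1.4142×10⁶ ft·lbf/ft³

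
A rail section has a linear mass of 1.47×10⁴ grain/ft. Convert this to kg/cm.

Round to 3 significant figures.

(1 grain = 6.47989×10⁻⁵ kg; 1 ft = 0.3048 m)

0.0313 kg/cm

1.47×10⁴ grain/ft × 6.47989×10⁻⁵ kg/grain ÷ 0.3048 m/ft = 3.12514 kg/m
3.12514 kg/m × 0.01 m/cm = 0.0312514 kg/cm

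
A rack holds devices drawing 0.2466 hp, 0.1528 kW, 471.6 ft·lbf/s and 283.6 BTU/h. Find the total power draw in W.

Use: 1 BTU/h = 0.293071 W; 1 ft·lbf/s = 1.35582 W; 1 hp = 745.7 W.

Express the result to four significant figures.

1059 W

0.2466 hp × 745.7 → 183.89 W
0.1528 kW × 1000 → 152.8 W
471.6 ft·lbf/s × 1.35582 → 639.405 W
283.6 BTU/h × 0.293071 → 83.1149 W
Sum: 183.89 + 152.8 + 639.405 + 83.1149 = 1059.21 W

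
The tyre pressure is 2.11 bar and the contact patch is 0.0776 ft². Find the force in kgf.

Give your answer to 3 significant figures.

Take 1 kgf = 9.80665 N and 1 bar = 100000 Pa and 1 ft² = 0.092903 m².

2.11 bar × 100000 = 211000 Pa
0.0776 ft² × 0.092903 = 0.00720927 m²
F = P × A = 211000 Pa × 0.00720927 m² = 1521.16 N
1521.16 N ÷ (9.80665 N/kgf) = 155.115 kgf

155 kgf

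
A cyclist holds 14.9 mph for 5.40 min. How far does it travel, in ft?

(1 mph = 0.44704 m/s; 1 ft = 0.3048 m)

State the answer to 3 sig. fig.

7080 ft

14.9 mph × 0.44704 = 6.6609 m/s
5.40 min × 60 = 324 s
d = v × t = 6.6609 m/s × 324 s = 2158.13 m
2158.13 m ÷ (0.3048 m/ft) = 7080.48 ft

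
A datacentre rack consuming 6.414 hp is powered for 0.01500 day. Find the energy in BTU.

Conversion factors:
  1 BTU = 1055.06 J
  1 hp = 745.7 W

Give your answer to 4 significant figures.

6.414 hp × 745.7 → 4782.92 W
0.01500 day × 86400 → 1296 s
E = P × t = 4782.92 W × 1296 s = 6.19866×10⁶ J
6.19866×10⁶ J ÷ (1055.06 J/BTU) = 5875.17 BTU

5875 BTU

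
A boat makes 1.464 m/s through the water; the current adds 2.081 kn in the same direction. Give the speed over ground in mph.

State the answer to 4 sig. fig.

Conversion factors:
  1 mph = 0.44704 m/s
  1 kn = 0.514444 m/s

5.670 mph

1.464 m/s (already m/s)
2.081 kn × 0.514444 = 1.07056 m/s
Total: 1.464 + 1.07056 = 2.53456 m/s
In mph: 2.53456 / 0.44704 = 5.66965 mph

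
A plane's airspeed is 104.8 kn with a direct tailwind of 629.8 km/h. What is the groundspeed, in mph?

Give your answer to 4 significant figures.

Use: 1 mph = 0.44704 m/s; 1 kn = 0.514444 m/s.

511.9 mph

104.8 kn × 0.514444 → 53.9137 m/s
629.8 km/h × (1/3.6) → 174.944 m/s
Combined: 53.9137 + 174.944 = 228.858 m/s
In mph: 228.858 / 0.44704 = 511.941 mph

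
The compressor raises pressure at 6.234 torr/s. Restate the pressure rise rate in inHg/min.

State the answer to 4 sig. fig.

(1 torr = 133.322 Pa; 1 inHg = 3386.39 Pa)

6.234 torr/s × 133.322 Pa/torr = 831.129 Pa/s
831.129 Pa/s ÷ 3386.39 Pa/inHg × 60 s/min = 14.7259 inHg/min

14.73 inHg/min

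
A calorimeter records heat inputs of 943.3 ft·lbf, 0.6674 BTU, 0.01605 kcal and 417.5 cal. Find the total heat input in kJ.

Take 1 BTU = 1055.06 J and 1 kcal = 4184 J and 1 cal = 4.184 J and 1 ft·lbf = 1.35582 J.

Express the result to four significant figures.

943.3 ft·lbf × 1.35582 = 1278.95 J
0.6674 BTU × 1055.06 = 704.147 J
0.01605 kcal × 4184 = 67.1532 J
417.5 cal × 4.184 = 1746.82 J
Total: 1278.95 + 704.147 + 67.1532 + 1746.82 = 3797.07 J
In kJ: 3797.07 / 1000 = 3.79707 kJ

3.797 kJ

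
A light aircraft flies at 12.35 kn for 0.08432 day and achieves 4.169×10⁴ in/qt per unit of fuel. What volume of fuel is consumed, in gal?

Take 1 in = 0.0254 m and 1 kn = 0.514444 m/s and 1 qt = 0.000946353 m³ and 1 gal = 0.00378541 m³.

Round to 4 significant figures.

10.93 gal

12.35 kn → 6.35338 m/s
0.08432 day → 7285.25 s
d = v × t = 6.35338 × 7285.25 = 46286 m
4.169×10⁴ in/qt → 1.11895×10⁶ m/m³
V = d / (distance per unit fuel) = 46286 / 1.11895×10⁶ = 0.0413656 m³
In gal: 0.0413656 / 0.00378541 = 10.9276 gal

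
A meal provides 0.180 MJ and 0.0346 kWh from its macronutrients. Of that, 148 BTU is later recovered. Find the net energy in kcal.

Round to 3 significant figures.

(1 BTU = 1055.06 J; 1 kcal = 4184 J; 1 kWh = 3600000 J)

0.180 MJ × 1000000 → 180000 J
0.0346 kWh × 3600000 → 124560 J
148 BTU × 1055.06 → 156149 J
Sum: 180000 + 124560 − 156149 = 148411 J
In kcal: 148411 / 4184 = 35.4711 kcal

35.5 kcal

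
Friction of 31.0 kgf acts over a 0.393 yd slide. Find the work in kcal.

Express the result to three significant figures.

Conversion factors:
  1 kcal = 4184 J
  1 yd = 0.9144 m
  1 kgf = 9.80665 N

0.0261 kcal

31.0 kgf × 9.80665 → 304.006 N
0.393 yd × 0.9144 → 0.359359 m
W = F × d = 304.006 N × 0.359359 m = 109.247 J
109.247 J ÷ (4184 J/kcal) = 0.0261107 kcal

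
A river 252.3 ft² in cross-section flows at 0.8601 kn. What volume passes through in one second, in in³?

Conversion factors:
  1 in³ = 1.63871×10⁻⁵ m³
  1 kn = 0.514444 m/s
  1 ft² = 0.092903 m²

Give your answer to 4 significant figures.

6.329×10⁵ in³

0.8601 kn × 0.514444 → 0.442473 m/s
252.3 ft² × 0.092903 → 23.4394 m²
V = v × A × t = 0.442473 m/s × 23.4394 m² × 1 s = 10.3713 m³
10.3713 m³ ÷ (1.63871×10⁻⁵ m³/in³) = 632894 in³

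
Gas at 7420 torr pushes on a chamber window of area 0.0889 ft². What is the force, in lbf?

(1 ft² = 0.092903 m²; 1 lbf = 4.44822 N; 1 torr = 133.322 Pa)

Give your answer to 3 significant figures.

1840 lbf

7420 torr × 133.322 → 989249 Pa
0.0889 ft² × 0.092903 → 0.00825908 m²
F = P × A = 989249 Pa × 0.00825908 m² = 8170.29 N
8170.29 N ÷ (4.44822 N/lbf) = 1836.75 lbf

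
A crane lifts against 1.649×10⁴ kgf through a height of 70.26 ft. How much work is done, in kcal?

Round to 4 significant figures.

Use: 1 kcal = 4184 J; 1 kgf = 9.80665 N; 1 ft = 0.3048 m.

1.649×10⁴ kgf × 9.80665 → 161712 N
70.26 ft × 0.3048 → 21.4152 m
W = F × d = 161712 N × 21.4152 m = 3.46309×10⁶ J
3.46309×10⁶ J ÷ (4184 J/kcal) = 827.698 kcal

827.7 kcal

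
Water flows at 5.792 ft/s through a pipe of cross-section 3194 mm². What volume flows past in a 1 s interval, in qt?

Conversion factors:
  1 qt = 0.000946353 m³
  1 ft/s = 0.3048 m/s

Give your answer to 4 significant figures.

5.792 ft/s × 0.3048 = 1.7654 m/s
3194 mm² × 10⁻⁶ = 0.003194 m²
V = v × A × t = 1.7654 m/s × 0.003194 m² × 1 s = 0.00563869 m³
0.00563869 m³ ÷ (0.000946353 m³/qt) = 5.95834 qt

5.958 qt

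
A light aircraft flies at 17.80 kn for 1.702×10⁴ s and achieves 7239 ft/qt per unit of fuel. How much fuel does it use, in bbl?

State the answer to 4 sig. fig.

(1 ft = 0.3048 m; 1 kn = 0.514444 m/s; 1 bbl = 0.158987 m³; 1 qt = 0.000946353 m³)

17.80 kn → 9.1571 m/s
d = v × t = 9.1571 × 17020 = 155854 m
7239 ft/qt → 2.33153×10⁶ m/m³
V = d / (distance per unit fuel) = 155854 / 2.33153×10⁶ = 0.0668462 m³
In bbl: 0.0668462 / 0.158987 = 0.420451 bbl

0.4205 bbl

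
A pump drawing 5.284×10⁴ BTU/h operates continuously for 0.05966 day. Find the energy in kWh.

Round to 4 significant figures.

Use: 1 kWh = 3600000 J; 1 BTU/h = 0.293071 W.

22.17 kWh

5.284×10⁴ BTU/h × 0.293071 = 15485.9 W
0.05966 day × 86400 = 5154.62 s
E = P × t = 15485.9 W × 5154.62 s = 7.98239×10⁷ J
7.98239×10⁷ J ÷ (3600000 J/kWh) = 22.1733 kWh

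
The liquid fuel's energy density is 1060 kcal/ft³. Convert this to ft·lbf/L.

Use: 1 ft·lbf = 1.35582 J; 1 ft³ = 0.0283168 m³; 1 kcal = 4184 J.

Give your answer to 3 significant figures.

1060 kcal/ft³ × 4184 J/kcal ÷ 0.0283168 m³/ft³ = 1.56622×10⁸ J/m³
1.56622×10⁸ J/m³ ÷ 1.35582 J/ft·lbf × 0.001 m³/L = 115518 ft·lbf/L

1.16×10⁵ ft·lbf/L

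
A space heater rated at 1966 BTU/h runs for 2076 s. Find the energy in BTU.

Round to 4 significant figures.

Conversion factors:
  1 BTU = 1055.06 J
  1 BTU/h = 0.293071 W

1134 BTU

1966 BTU/h × 0.293071 → 576.178 W
E = P × t = 576.178 W × 2076 s = 1.19615×10⁶ J
1.19615×10⁶ J ÷ (1055.06 J/BTU) = 1133.73 BTU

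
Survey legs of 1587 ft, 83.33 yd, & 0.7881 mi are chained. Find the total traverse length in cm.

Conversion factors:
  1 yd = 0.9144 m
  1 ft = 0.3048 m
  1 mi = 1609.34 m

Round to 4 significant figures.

1587 ft × 0.3048 = 483.718 m
83.33 yd × 0.9144 = 76.197 m
0.7881 mi × 1609.34 = 1268.32 m
Sum: 483.718 + 76.197 + 1268.32 = 1828.24 m
In cm: 1828.24 / 0.01 = 182824 cm

1.828×10⁵ cm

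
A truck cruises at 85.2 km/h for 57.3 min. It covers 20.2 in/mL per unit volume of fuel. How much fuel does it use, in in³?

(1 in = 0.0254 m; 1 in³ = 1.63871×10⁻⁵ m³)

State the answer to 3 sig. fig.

9680 in³

85.2 km/h → 23.6667 m/s
57.3 min → 3438 s
d = v × t = 23.6667 × 3438 = 81366.1 m
20.2 in/mL → 513080 m/m³
V = d / (distance per unit fuel) = 81366.1 / 513080 = 0.158584 m³
In in³: 0.158584 / 1.63871×10⁻⁵ = 9677.37 in³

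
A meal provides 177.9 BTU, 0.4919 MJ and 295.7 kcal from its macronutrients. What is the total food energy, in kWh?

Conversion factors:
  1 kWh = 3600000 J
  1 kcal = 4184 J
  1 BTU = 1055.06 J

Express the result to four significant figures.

0.5324 kWh

177.9 BTU × 1055.06 = 187695 J
0.4919 MJ × 1000000 = 491900 J
295.7 kcal × 4184 = 1.23721×10⁶ J
Sum: 187695 + 491900 + 1.23721×10⁶ = 1.9168×10⁶ J
In kWh: 1.9168×10⁶ / 3600000 = 0.532444 kWh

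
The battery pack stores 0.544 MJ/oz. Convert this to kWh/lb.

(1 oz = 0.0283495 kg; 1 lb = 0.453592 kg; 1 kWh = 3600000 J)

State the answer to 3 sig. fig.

2.42 kWh/lb

0.544 MJ/oz × 1000000 J/MJ ÷ 0.0283495 kg/oz = 1.91891×10⁷ J/kg
1.91891×10⁷ J/kg ÷ 3600000 J/kWh × 0.453592 kg/lb = 2.41778 kWh/lb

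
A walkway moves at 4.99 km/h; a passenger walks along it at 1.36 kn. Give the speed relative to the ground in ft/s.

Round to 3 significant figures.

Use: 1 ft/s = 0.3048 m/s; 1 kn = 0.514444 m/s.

6.84 ft/s

4.99 km/h × (1/3.6) → 1.38611 m/s
1.36 kn × 0.514444 → 0.699644 m/s
Sum: 1.38611 + 0.699644 = 2.08575 m/s
In ft/s: 2.08575 / 0.3048 = 6.84301 ft/s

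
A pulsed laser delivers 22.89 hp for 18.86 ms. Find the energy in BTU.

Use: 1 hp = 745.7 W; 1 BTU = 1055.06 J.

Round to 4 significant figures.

22.89 hp × 745.7 = 17069.1 W
18.86 ms × 0.001 = 0.01886 s
E = P × t = 17069.1 W × 0.01886 s = 321.923 J
321.923 J ÷ (1055.06 J/BTU) = 0.305123 BTU

0.3051 BTU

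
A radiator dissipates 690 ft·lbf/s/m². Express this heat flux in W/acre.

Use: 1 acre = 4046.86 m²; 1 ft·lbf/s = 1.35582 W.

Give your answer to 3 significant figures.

690 ft·lbf/s/m² × 1.35582 W/ft·lbf/s = 935.516 W/m²
935.516 W/m² × 4046.86 m²/acre = 3.7859×10⁶ W/acre

3.79×10⁶ W/acre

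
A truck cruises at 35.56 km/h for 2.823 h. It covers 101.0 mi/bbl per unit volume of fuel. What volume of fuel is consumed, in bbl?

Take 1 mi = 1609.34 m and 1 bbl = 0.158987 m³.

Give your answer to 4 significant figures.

0.6176 bbl

35.56 km/h → 9.87778 m/s
2.823 h → 10162.8 s
d = v × t = 9.87778 × 10162.8 = 100386 m
101.0 mi/bbl → 1.02237×10⁶ m/m³
V = d / (distance per unit fuel) = 100386 / 1.02237×10⁶ = 0.0981895 m³
In bbl: 0.0981895 / 0.158987 = 0.617595 bbl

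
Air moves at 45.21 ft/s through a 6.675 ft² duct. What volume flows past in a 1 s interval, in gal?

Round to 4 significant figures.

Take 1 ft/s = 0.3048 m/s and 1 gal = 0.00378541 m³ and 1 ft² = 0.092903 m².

45.21 ft/s × 0.3048 = 13.78 m/s
6.675 ft² × 0.092903 = 0.620128 m²
V = v × A × t = 13.78 m/s × 0.620128 m² × 1 s = 8.54536 m³
8.54536 m³ ÷ (0.00378541 m³/gal) = 2257.45 gal

2257 gal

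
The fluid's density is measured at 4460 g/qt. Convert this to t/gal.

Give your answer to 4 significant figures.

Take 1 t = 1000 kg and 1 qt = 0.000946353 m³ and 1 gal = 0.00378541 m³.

4460 g/qt × 0.001 kg/g ÷ 0.000946353 m³/qt = 4712.83 kg/m³
4712.83 kg/m³ ÷ 1000 kg/t × 0.00378541 m³/gal = 0.01784 t/gal

0.01784 t/gal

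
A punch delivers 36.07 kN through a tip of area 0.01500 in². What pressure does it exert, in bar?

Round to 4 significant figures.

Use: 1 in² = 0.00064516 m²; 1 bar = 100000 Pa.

3.727×10⁴ bar

36.07 kN × 1000 = 36070 N
0.01500 in² × 0.00064516 = 9.6774×10⁻⁶ m²
P = F / A = 36070 N / 9.6774×10⁻⁶ m² = 3.72724×10⁹ Pa
3.72724×10⁹ Pa ÷ (100000 Pa/bar) = 37272.4 bar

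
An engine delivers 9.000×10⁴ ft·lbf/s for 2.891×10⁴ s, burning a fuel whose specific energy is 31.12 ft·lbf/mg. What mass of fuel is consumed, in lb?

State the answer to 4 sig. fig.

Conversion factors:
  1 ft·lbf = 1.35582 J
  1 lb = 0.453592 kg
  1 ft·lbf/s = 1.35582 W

9.000×10⁴ ft·lbf/s → 122024 W
E = P × t = 122024 × 28910 = 3.52771×10⁹ J
31.12 ft·lbf/mg → 4.21931×10⁷ J/kg
m = E / e_s = 3.52771×10⁹ / 4.21931×10⁷ = 83.6087 kg
In lb: 83.6087 / 0.453592 = 184.326 lb

184.3 lb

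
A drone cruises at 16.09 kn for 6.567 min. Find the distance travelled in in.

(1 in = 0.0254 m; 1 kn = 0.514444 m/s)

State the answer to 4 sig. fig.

1.284×10⁵ in

16.09 kn × 0.514444 → 8.2774 m/s
6.567 min × 60 → 394.02 s
d = v × t = 8.2774 m/s × 394.02 s = 3261.46 m
3261.46 m ÷ (0.0254 m/in) = 128404 in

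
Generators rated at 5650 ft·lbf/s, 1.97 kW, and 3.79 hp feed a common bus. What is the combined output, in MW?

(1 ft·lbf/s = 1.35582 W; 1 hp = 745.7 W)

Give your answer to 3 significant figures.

0.0125 MW

5650 ft·lbf/s × 1.35582 = 7660.38 W
1.97 kW × 1000 = 1970 W
3.79 hp × 745.7 = 2826.2 W
Sum: 7660.38 + 1970 + 2826.2 = 12456.6 W
In MW: 12456.6 / 1000000 = 0.0124566 MW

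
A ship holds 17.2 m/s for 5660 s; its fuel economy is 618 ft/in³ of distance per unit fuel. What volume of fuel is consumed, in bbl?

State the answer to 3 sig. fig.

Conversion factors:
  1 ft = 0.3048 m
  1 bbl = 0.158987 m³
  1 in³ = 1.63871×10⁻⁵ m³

d = v × t = 17.2 × 5660 = 97352 m
618 ft/in³ → 1.14948×10⁷ m/m³
V = d / (distance per unit fuel) = 97352 / 1.14948×10⁷ = 0.00846922 m³
In bbl: 0.00846922 / 0.158987 = 0.0532699 bbl

0.0533 bbl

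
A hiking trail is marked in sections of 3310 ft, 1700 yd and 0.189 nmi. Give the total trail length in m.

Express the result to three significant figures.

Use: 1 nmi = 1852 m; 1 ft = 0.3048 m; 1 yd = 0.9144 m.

2910 m

3310 ft × 0.3048 = 1008.89 m
1700 yd × 0.9144 = 1554.48 m
0.189 nmi × 1852 = 350.028 m
Total: 1008.89 + 1554.48 + 350.028 = 2913.4 m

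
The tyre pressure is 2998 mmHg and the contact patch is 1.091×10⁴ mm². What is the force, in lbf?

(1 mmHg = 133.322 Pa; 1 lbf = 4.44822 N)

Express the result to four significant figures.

980.3 lbf

2998 mmHg × 133.322 = 399699 Pa
1.091×10⁴ mm² × 10⁻⁶ = 0.01091 m²
F = P × A = 399699 Pa × 0.01091 m² = 4360.72 N
4360.72 N ÷ (4.44822 N/lbf) = 980.329 lbf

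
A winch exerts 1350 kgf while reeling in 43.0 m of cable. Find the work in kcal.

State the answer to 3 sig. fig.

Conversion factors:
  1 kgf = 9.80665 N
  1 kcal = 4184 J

136 kcal

1350 kgf × 9.80665 = 13239 N
W = F × d = 13239 N × 43 m = 569277 J
569277 J ÷ (4184 J/kcal) = 136.06 kcal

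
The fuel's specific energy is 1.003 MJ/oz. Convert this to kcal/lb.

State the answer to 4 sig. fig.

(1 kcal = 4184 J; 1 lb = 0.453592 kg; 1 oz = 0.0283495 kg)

3836 kcal/lb

1.003 MJ/oz × 1000000 J/MJ ÷ 0.0283495 kg/oz = 3.53798×10⁷ J/kg
3.53798×10⁷ J/kg ÷ 4184 J/kcal × 0.453592 kg/lb = 3835.56 kcal/lb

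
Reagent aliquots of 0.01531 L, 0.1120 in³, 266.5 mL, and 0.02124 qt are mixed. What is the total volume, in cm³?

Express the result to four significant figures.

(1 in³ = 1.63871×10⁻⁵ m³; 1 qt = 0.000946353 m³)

0.01531 L × 0.001 → 1.531×10⁻⁵ m³
0.1120 in³ × 1.63871×10⁻⁵ → 1.83536×10⁻⁶ m³
266.5 mL × 10⁻⁶ → 2.665×10⁻⁴ m³
0.02124 qt × 0.000946353 → 2.01005×10⁻⁵ m³
Combined: 1.531×10⁻⁵ + 1.83536×10⁻⁶ + 2.665×10⁻⁴ + 2.01005×10⁻⁵ = 3.03746×10⁻⁴ m³
In cm³: 3.03746×10⁻⁴ / 10⁻⁶ = 303.746 cm³

303.7 cm³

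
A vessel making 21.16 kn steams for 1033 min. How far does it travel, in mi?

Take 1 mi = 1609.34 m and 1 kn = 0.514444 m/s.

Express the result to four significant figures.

21.16 kn × 0.514444 → 10.8856 m/s
1033 min × 60 → 61980 s
d = v × t = 10.8856 m/s × 61980 s = 674689 m
674689 m ÷ (1609.34 m/mi) = 419.233 mi

419.2 mi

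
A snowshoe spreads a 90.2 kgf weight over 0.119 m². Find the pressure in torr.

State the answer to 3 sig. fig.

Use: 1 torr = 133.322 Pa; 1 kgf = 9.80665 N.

90.2 kgf × 9.80665 = 884.56 N
P = F / A = 884.56 N / 0.119 m² = 7433.28 Pa
7433.28 Pa ÷ (133.322 Pa/torr) = 55.7543 torr

55.8 torr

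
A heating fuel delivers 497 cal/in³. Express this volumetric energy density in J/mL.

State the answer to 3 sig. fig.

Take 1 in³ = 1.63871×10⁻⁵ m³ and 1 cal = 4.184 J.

497 cal/in³ × 4.184 J/cal ÷ 1.63871×10⁻⁵ m³/in³ = 1.26895×10⁸ J/m³
1.26895×10⁸ J/m³ × 10⁻⁶ m³/mL = 126.895 J/mL

127 J/mL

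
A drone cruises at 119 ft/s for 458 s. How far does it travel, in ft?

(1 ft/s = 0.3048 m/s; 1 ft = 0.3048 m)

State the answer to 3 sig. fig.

119 ft/s × 0.3048 → 36.2712 m/s
d = v × t = 36.2712 m/s × 458 s = 16612.2 m
16612.2 m ÷ (0.3048 m/ft) = 54502 ft

5.45×10⁴ ft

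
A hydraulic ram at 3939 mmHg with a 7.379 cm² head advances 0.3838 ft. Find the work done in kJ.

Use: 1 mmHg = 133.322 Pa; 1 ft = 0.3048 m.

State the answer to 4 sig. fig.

0.04533 kJ

3939 mmHg → 525155 Pa
7.379 cm² → 7.379×10⁻⁴ m²
F = P × A = 525155 × 7.379×10⁻⁴ = 387.512 N
0.3838 ft → 0.116982 m
W = F × d = 387.512 × 0.116982 = 45.3319 J
In kJ: 45.3319 / 1000 = 0.0453319 kJ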